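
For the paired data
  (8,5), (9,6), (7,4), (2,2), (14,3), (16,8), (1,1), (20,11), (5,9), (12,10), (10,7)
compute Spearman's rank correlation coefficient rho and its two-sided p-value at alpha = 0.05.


Step 1: Rank x and y separately (midranks; no ties here).
rank(x): 8->5, 9->6, 7->4, 2->2, 14->9, 16->10, 1->1, 20->11, 5->3, 12->8, 10->7
rank(y): 5->5, 6->6, 4->4, 2->2, 3->3, 8->8, 1->1, 11->11, 9->9, 10->10, 7->7
Step 2: d_i = R_x(i) - R_y(i); compute d_i^2.
  (5-5)^2=0, (6-6)^2=0, (4-4)^2=0, (2-2)^2=0, (9-3)^2=36, (10-8)^2=4, (1-1)^2=0, (11-11)^2=0, (3-9)^2=36, (8-10)^2=4, (7-7)^2=0
sum(d^2) = 80.
Step 3: rho = 1 - 6*80 / (11*(11^2 - 1)) = 1 - 480/1320 = 0.636364.
Step 4: Under H0, t = rho * sqrt((n-2)/(1-rho^2)) = 2.4749 ~ t(9).
Step 5: Two-sided p-value from the t-distribution with 9 df = 0.035287.
Step 6: alpha = 0.05. reject H0.

rho = 0.6364, p = 0.035287, reject H0 at alpha = 0.05.


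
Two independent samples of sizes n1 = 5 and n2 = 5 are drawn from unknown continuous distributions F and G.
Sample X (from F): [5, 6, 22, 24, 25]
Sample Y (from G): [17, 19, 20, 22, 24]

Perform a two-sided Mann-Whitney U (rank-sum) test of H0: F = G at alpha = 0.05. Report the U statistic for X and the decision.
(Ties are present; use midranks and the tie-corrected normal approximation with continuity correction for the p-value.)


Step 1: Combine and sort all 10 observations; assign midranks.
sorted (value, group): (5,X), (6,X), (17,Y), (19,Y), (20,Y), (22,X), (22,Y), (24,X), (24,Y), (25,X)
ranks: 5->1, 6->2, 17->3, 19->4, 20->5, 22->6.5, 22->6.5, 24->8.5, 24->8.5, 25->10
Step 2: Rank sum for X: R1 = 1 + 2 + 6.5 + 8.5 + 10 = 28.
Step 3: U_X = R1 - n1(n1+1)/2 = 28 - 5*6/2 = 28 - 15 = 13.
       U_Y = n1*n2 - U_X = 25 - 13 = 12.
Step 4: Ties are present, so use the tie-corrected normal approximation (with continuity correction) for the p-value.
Step 5: p-value = 1.000000; compare to alpha = 0.05. fail to reject H0.

U_X = 13, p = 1.000000, fail to reject H0 at alpha = 0.05.


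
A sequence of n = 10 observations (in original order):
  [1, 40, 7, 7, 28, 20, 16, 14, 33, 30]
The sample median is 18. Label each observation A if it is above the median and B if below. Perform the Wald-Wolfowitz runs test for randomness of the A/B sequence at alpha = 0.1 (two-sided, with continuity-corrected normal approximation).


Step 1: Compute median = 18; label A = above, B = below.
Labels in order: BABBAABBAA  (n_A = 5, n_B = 5)
Step 2: Count runs R = 6.
Step 3: Under H0 (random ordering), E[R] = 2*n_A*n_B/(n_A+n_B) + 1 = 2*5*5/10 + 1 = 6.0000.
        Var[R] = 2*n_A*n_B*(2*n_A*n_B - n_A - n_B) / ((n_A+n_B)^2 * (n_A+n_B-1)) = 2000/900 = 2.2222.
        SD[R] = 1.4907.
Step 4: R = E[R], so z = 0 with no continuity correction.
Step 5: Two-sided p-value via normal approximation = 2*(1 - Phi(|z|)) = 1.000000.
Step 6: alpha = 0.1. fail to reject H0.

R = 6, z = 0.0000, p = 1.000000, fail to reject H0.


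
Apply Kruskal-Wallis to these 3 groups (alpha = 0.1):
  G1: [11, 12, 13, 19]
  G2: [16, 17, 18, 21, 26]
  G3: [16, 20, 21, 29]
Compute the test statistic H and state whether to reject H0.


Step 1: Combine all N = 13 observations and assign midranks.
sorted (value, group, rank): (11,G1,1), (12,G1,2), (13,G1,3), (16,G2,4.5), (16,G3,4.5), (17,G2,6), (18,G2,7), (19,G1,8), (20,G3,9), (21,G2,10.5), (21,G3,10.5), (26,G2,12), (29,G3,13)
Step 2: Sum ranks within each group.
R_1 = 14 (n_1 = 4)
R_2 = 40 (n_2 = 5)
R_3 = 37 (n_3 = 4)
Step 3: H = 12/(N(N+1)) * sum(R_i^2/n_i) - 3(N+1)
     = 12/(13*14) * (14^2/4 + 40^2/5 + 37^2/4) - 3*14
     = 0.065934 * 711.25 - 42
     = 4.895604.
Step 4: Ties present; correction factor C = 1 - 12/(13^3 - 13) = 0.994505. Corrected H = 4.895604 / 0.994505 = 4.922652.
Step 5: Under H0, H ~ chi^2(2); p-value = 0.085322.
Step 6: alpha = 0.1. reject H0.

H = 4.9227, df = 2, p = 0.085322, reject H0.


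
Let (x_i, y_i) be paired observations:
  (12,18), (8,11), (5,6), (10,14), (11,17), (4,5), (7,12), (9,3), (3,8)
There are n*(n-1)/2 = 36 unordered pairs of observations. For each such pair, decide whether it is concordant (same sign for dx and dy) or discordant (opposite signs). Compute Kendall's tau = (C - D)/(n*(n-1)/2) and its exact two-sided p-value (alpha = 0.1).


Step 1: Enumerate the 36 unordered pairs (i,j) with i<j and classify each by sign(x_j-x_i) * sign(y_j-y_i).
  (1,2):dx=-4,dy=-7->C; (1,3):dx=-7,dy=-12->C; (1,4):dx=-2,dy=-4->C; (1,5):dx=-1,dy=-1->C
  (1,6):dx=-8,dy=-13->C; (1,7):dx=-5,dy=-6->C; (1,8):dx=-3,dy=-15->C; (1,9):dx=-9,dy=-10->C
  (2,3):dx=-3,dy=-5->C; (2,4):dx=+2,dy=+3->C; (2,5):dx=+3,dy=+6->C; (2,6):dx=-4,dy=-6->C
  (2,7):dx=-1,dy=+1->D; (2,8):dx=+1,dy=-8->D; (2,9):dx=-5,dy=-3->C; (3,4):dx=+5,dy=+8->C
  (3,5):dx=+6,dy=+11->C; (3,6):dx=-1,dy=-1->C; (3,7):dx=+2,dy=+6->C; (3,8):dx=+4,dy=-3->D
  (3,9):dx=-2,dy=+2->D; (4,5):dx=+1,dy=+3->C; (4,6):dx=-6,dy=-9->C; (4,7):dx=-3,dy=-2->C
  (4,8):dx=-1,dy=-11->C; (4,9):dx=-7,dy=-6->C; (5,6):dx=-7,dy=-12->C; (5,7):dx=-4,dy=-5->C
  (5,8):dx=-2,dy=-14->C; (5,9):dx=-8,dy=-9->C; (6,7):dx=+3,dy=+7->C; (6,8):dx=+5,dy=-2->D
  (6,9):dx=-1,dy=+3->D; (7,8):dx=+2,dy=-9->D; (7,9):dx=-4,dy=-4->C; (8,9):dx=-6,dy=+5->D
Step 2: C = 28, D = 8, total pairs = 36.
Step 3: tau = (C - D)/(n(n-1)/2) = (28 - 8)/36 = 0.555556.
Step 4: Exact two-sided p-value (enumerate n! = 362880 permutations of y under H0): p = 0.044615.
Step 5: alpha = 0.1. reject H0.

tau_b = 0.5556 (C=28, D=8), p = 0.044615, reject H0.


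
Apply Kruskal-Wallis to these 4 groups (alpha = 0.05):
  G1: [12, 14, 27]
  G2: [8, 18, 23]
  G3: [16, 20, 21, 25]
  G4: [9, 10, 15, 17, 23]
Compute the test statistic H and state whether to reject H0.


Step 1: Combine all N = 15 observations and assign midranks.
sorted (value, group, rank): (8,G2,1), (9,G4,2), (10,G4,3), (12,G1,4), (14,G1,5), (15,G4,6), (16,G3,7), (17,G4,8), (18,G2,9), (20,G3,10), (21,G3,11), (23,G2,12.5), (23,G4,12.5), (25,G3,14), (27,G1,15)
Step 2: Sum ranks within each group.
R_1 = 24 (n_1 = 3)
R_2 = 22.5 (n_2 = 3)
R_3 = 42 (n_3 = 4)
R_4 = 31.5 (n_4 = 5)
Step 3: H = 12/(N(N+1)) * sum(R_i^2/n_i) - 3(N+1)
     = 12/(15*16) * (24^2/3 + 22.5^2/3 + 42^2/4 + 31.5^2/5) - 3*16
     = 0.050000 * 1000.2 - 48
     = 2.010000.
Step 4: Ties present; correction factor C = 1 - 6/(15^3 - 15) = 0.998214. Corrected H = 2.010000 / 0.998214 = 2.013596.
Step 5: Under H0, H ~ chi^2(3); p-value = 0.569590.
Step 6: alpha = 0.05. fail to reject H0.

H = 2.0136, df = 3, p = 0.569590, fail to reject H0.


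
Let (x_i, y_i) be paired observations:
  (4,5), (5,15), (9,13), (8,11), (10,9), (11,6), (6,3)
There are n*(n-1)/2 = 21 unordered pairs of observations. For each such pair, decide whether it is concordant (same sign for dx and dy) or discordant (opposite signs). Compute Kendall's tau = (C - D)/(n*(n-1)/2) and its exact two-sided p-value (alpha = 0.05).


Step 1: Enumerate the 21 unordered pairs (i,j) with i<j and classify each by sign(x_j-x_i) * sign(y_j-y_i).
  (1,2):dx=+1,dy=+10->C; (1,3):dx=+5,dy=+8->C; (1,4):dx=+4,dy=+6->C; (1,5):dx=+6,dy=+4->C
  (1,6):dx=+7,dy=+1->C; (1,7):dx=+2,dy=-2->D; (2,3):dx=+4,dy=-2->D; (2,4):dx=+3,dy=-4->D
  (2,5):dx=+5,dy=-6->D; (2,6):dx=+6,dy=-9->D; (2,7):dx=+1,dy=-12->D; (3,4):dx=-1,dy=-2->C
  (3,5):dx=+1,dy=-4->D; (3,6):dx=+2,dy=-7->D; (3,7):dx=-3,dy=-10->C; (4,5):dx=+2,dy=-2->D
  (4,6):dx=+3,dy=-5->D; (4,7):dx=-2,dy=-8->C; (5,6):dx=+1,dy=-3->D; (5,7):dx=-4,dy=-6->C
  (6,7):dx=-5,dy=-3->C
Step 2: C = 10, D = 11, total pairs = 21.
Step 3: tau = (C - D)/(n(n-1)/2) = (10 - 11)/21 = -0.047619.
Step 4: Exact two-sided p-value (enumerate n! = 5040 permutations of y under H0): p = 1.000000.
Step 5: alpha = 0.05. fail to reject H0.

tau_b = -0.0476 (C=10, D=11), p = 1.000000, fail to reject H0.


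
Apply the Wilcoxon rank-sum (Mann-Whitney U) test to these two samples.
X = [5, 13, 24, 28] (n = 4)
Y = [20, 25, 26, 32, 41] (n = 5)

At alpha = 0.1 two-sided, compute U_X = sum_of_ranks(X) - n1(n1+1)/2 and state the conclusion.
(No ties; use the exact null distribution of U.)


Step 1: Combine and sort all 9 observations; assign midranks.
sorted (value, group): (5,X), (13,X), (20,Y), (24,X), (25,Y), (26,Y), (28,X), (32,Y), (41,Y)
ranks: 5->1, 13->2, 20->3, 24->4, 25->5, 26->6, 28->7, 32->8, 41->9
Step 2: Rank sum for X: R1 = 1 + 2 + 4 + 7 = 14.
Step 3: U_X = R1 - n1(n1+1)/2 = 14 - 4*5/2 = 14 - 10 = 4.
       U_Y = n1*n2 - U_X = 20 - 4 = 16.
Step 4: No ties, so the exact null distribution of U (based on enumerating the C(9,4) = 126 equally likely rank assignments) gives the two-sided p-value.
Step 5: p-value = 0.190476; compare to alpha = 0.1. fail to reject H0.

U_X = 4, p = 0.190476, fail to reject H0 at alpha = 0.1.


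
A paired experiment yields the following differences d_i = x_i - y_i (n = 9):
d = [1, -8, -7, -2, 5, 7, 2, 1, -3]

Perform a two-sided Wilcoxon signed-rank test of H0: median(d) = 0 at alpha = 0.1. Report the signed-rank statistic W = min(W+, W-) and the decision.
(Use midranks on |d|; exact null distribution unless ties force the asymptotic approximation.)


Step 1: Drop any zero differences (none here) and take |d_i|.
|d| = [1, 8, 7, 2, 5, 7, 2, 1, 3]
Step 2: Midrank |d_i| (ties get averaged ranks).
ranks: |1|->1.5, |8|->9, |7|->7.5, |2|->3.5, |5|->6, |7|->7.5, |2|->3.5, |1|->1.5, |3|->5
Step 3: Attach original signs; sum ranks with positive sign and with negative sign.
W+ = 1.5 + 6 + 7.5 + 3.5 + 1.5 = 20
W- = 9 + 7.5 + 3.5 + 5 = 25
(Check: W+ + W- = 45 should equal n(n+1)/2 = 45.)
Step 4: Test statistic W = min(W+, W-) = 20.
Step 5: Ties in |d|, so use the tie-corrected normal approximation.
        E[W] = n(n+1)/4 = 9*10/4 = 22.5.
        Tie groups: |d|=1 (t=2), |d|=2 (t=2), |d|=7 (t=2); sum(t^3 - t) = 18.
        Var[W] = n(n+1)(2n+1)/24 - sum(t^3-t)/48 = 1710/24 - 18/48 = 70.875.
        z = (W - E[W]) / sqrt(Var[W]) = (20 - 22.5) / 8.4187 = -0.2970.
        Two-sided p = 2*Phi(z) = 0.766499.
Step 6: alpha = 0.1. fail to reject H0.

W+ = 20, W- = 25, W = min = 20, p = 0.766499, fail to reject H0.


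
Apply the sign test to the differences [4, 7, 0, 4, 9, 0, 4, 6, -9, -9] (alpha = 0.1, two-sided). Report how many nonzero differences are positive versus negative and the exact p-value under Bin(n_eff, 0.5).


Step 1: Discard zero differences. Original n = 10; n_eff = number of nonzero differences = 8.
Nonzero differences (with sign): +4, +7, +4, +9, +4, +6, -9, -9
Step 2: Count signs: positive = 6, negative = 2.
Step 3: Under H0: P(positive) = 0.5, so the number of positives S ~ Bin(8, 0.5).
Step 4: Two-sided exact p-value = sum of Bin(8,0.5) probabilities at or below the observed probability = 0.289062.
Step 5: alpha = 0.1. fail to reject H0.

n_eff = 8, pos = 6, neg = 2, p = 0.289062, fail to reject H0.


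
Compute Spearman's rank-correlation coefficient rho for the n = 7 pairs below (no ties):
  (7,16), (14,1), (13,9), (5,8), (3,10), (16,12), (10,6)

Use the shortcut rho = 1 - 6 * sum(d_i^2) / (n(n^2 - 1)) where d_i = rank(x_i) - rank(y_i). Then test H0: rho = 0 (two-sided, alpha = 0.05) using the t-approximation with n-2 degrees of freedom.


Step 1: Rank x and y separately (midranks; no ties here).
rank(x): 7->3, 14->6, 13->5, 5->2, 3->1, 16->7, 10->4
rank(y): 16->7, 1->1, 9->4, 8->3, 10->5, 12->6, 6->2
Step 2: d_i = R_x(i) - R_y(i); compute d_i^2.
  (3-7)^2=16, (6-1)^2=25, (5-4)^2=1, (2-3)^2=1, (1-5)^2=16, (7-6)^2=1, (4-2)^2=4
sum(d^2) = 64.
Step 3: rho = 1 - 6*64 / (7*(7^2 - 1)) = 1 - 384/336 = -0.142857.
Step 4: Under H0, t = rho * sqrt((n-2)/(1-rho^2)) = -0.3227 ~ t(5).
Step 5: Two-sided p-value from the t-distribution with 5 df = 0.759945.
Step 6: alpha = 0.05. fail to reject H0.

rho = -0.1429, p = 0.759945, fail to reject H0 at alpha = 0.05.


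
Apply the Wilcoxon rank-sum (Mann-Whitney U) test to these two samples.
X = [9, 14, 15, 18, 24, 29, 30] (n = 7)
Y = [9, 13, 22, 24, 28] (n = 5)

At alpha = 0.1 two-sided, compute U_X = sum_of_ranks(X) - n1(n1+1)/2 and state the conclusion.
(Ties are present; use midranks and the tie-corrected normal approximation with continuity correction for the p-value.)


Step 1: Combine and sort all 12 observations; assign midranks.
sorted (value, group): (9,X), (9,Y), (13,Y), (14,X), (15,X), (18,X), (22,Y), (24,X), (24,Y), (28,Y), (29,X), (30,X)
ranks: 9->1.5, 9->1.5, 13->3, 14->4, 15->5, 18->6, 22->7, 24->8.5, 24->8.5, 28->10, 29->11, 30->12
Step 2: Rank sum for X: R1 = 1.5 + 4 + 5 + 6 + 8.5 + 11 + 12 = 48.
Step 3: U_X = R1 - n1(n1+1)/2 = 48 - 7*8/2 = 48 - 28 = 20.
       U_Y = n1*n2 - U_X = 35 - 20 = 15.
Step 4: Ties are present, so use the tie-corrected normal approximation (with continuity correction) for the p-value.
Step 5: p-value = 0.744469; compare to alpha = 0.1. fail to reject H0.

U_X = 20, p = 0.744469, fail to reject H0 at alpha = 0.1.


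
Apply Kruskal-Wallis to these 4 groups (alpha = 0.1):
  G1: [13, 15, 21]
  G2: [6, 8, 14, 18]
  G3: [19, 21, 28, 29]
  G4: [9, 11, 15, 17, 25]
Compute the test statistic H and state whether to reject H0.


Step 1: Combine all N = 16 observations and assign midranks.
sorted (value, group, rank): (6,G2,1), (8,G2,2), (9,G4,3), (11,G4,4), (13,G1,5), (14,G2,6), (15,G1,7.5), (15,G4,7.5), (17,G4,9), (18,G2,10), (19,G3,11), (21,G1,12.5), (21,G3,12.5), (25,G4,14), (28,G3,15), (29,G3,16)
Step 2: Sum ranks within each group.
R_1 = 25 (n_1 = 3)
R_2 = 19 (n_2 = 4)
R_3 = 54.5 (n_3 = 4)
R_4 = 37.5 (n_4 = 5)
Step 3: H = 12/(N(N+1)) * sum(R_i^2/n_i) - 3(N+1)
     = 12/(16*17) * (25^2/3 + 19^2/4 + 54.5^2/4 + 37.5^2/5) - 3*17
     = 0.044118 * 1322.4 - 51
     = 7.340993.
Step 4: Ties present; correction factor C = 1 - 12/(16^3 - 16) = 0.997059. Corrected H = 7.340993 / 0.997059 = 7.362647.
Step 5: Under H0, H ~ chi^2(3); p-value = 0.061195.
Step 6: alpha = 0.1. reject H0.

H = 7.3626, df = 3, p = 0.061195, reject H0.


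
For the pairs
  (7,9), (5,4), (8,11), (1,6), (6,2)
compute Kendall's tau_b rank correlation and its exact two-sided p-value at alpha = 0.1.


Step 1: Enumerate the 10 unordered pairs (i,j) with i<j and classify each by sign(x_j-x_i) * sign(y_j-y_i).
  (1,2):dx=-2,dy=-5->C; (1,3):dx=+1,dy=+2->C; (1,4):dx=-6,dy=-3->C; (1,5):dx=-1,dy=-7->C
  (2,3):dx=+3,dy=+7->C; (2,4):dx=-4,dy=+2->D; (2,5):dx=+1,dy=-2->D; (3,4):dx=-7,dy=-5->C
  (3,5):dx=-2,dy=-9->C; (4,5):dx=+5,dy=-4->D
Step 2: C = 7, D = 3, total pairs = 10.
Step 3: tau = (C - D)/(n(n-1)/2) = (7 - 3)/10 = 0.400000.
Step 4: Exact two-sided p-value (enumerate n! = 120 permutations of y under H0): p = 0.483333.
Step 5: alpha = 0.1. fail to reject H0.

tau_b = 0.4000 (C=7, D=3), p = 0.483333, fail to reject H0.


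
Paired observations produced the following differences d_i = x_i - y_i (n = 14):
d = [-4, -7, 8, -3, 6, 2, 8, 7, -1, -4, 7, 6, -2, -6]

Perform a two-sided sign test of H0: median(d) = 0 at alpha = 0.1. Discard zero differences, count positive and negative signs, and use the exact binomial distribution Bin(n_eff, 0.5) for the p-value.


Step 1: Discard zero differences. Original n = 14; n_eff = number of nonzero differences = 14.
Nonzero differences (with sign): -4, -7, +8, -3, +6, +2, +8, +7, -1, -4, +7, +6, -2, -6
Step 2: Count signs: positive = 7, negative = 7.
Step 3: Under H0: P(positive) = 0.5, so the number of positives S ~ Bin(14, 0.5).
Step 4: Two-sided exact p-value = sum of Bin(14,0.5) probabilities at or below the observed probability = 1.000000.
Step 5: alpha = 0.1. fail to reject H0.

n_eff = 14, pos = 7, neg = 7, p = 1.000000, fail to reject H0.


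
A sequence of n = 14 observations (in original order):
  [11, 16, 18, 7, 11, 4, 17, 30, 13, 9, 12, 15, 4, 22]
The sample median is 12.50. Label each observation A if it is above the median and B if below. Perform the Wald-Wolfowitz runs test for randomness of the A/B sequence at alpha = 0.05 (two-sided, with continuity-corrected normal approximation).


Step 1: Compute median = 12.50; label A = above, B = below.
Labels in order: BAABBBAAABBABA  (n_A = 7, n_B = 7)
Step 2: Count runs R = 8.
Step 3: Under H0 (random ordering), E[R] = 2*n_A*n_B/(n_A+n_B) + 1 = 2*7*7/14 + 1 = 8.0000.
        Var[R] = 2*n_A*n_B*(2*n_A*n_B - n_A - n_B) / ((n_A+n_B)^2 * (n_A+n_B-1)) = 8232/2548 = 3.2308.
        SD[R] = 1.7974.
Step 4: R = E[R], so z = 0 with no continuity correction.
Step 5: Two-sided p-value via normal approximation = 2*(1 - Phi(|z|)) = 1.000000.
Step 6: alpha = 0.05. fail to reject H0.

R = 8, z = 0.0000, p = 1.000000, fail to reject H0.


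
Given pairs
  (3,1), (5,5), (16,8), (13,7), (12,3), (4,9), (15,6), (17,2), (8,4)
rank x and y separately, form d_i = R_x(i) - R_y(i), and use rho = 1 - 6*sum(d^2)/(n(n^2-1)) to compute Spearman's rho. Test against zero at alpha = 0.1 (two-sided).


Step 1: Rank x and y separately (midranks; no ties here).
rank(x): 3->1, 5->3, 16->8, 13->6, 12->5, 4->2, 15->7, 17->9, 8->4
rank(y): 1->1, 5->5, 8->8, 7->7, 3->3, 9->9, 6->6, 2->2, 4->4
Step 2: d_i = R_x(i) - R_y(i); compute d_i^2.
  (1-1)^2=0, (3-5)^2=4, (8-8)^2=0, (6-7)^2=1, (5-3)^2=4, (2-9)^2=49, (7-6)^2=1, (9-2)^2=49, (4-4)^2=0
sum(d^2) = 108.
Step 3: rho = 1 - 6*108 / (9*(9^2 - 1)) = 1 - 648/720 = 0.100000.
Step 4: Under H0, t = rho * sqrt((n-2)/(1-rho^2)) = 0.2659 ~ t(7).
Step 5: Two-sided p-value from the t-distribution with 7 df = 0.797972.
Step 6: alpha = 0.1. fail to reject H0.

rho = 0.1000, p = 0.797972, fail to reject H0 at alpha = 0.1.


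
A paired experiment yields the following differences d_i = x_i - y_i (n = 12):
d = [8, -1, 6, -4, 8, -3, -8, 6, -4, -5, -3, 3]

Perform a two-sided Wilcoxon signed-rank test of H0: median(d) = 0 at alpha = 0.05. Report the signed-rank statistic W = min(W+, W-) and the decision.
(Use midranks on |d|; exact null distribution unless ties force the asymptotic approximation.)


Step 1: Drop any zero differences (none here) and take |d_i|.
|d| = [8, 1, 6, 4, 8, 3, 8, 6, 4, 5, 3, 3]
Step 2: Midrank |d_i| (ties get averaged ranks).
ranks: |8|->11, |1|->1, |6|->8.5, |4|->5.5, |8|->11, |3|->3, |8|->11, |6|->8.5, |4|->5.5, |5|->7, |3|->3, |3|->3
Step 3: Attach original signs; sum ranks with positive sign and with negative sign.
W+ = 11 + 8.5 + 11 + 8.5 + 3 = 42
W- = 1 + 5.5 + 3 + 11 + 5.5 + 7 + 3 = 36
(Check: W+ + W- = 78 should equal n(n+1)/2 = 78.)
Step 4: Test statistic W = min(W+, W-) = 36.
Step 5: Ties in |d|, so use the tie-corrected normal approximation.
        E[W] = n(n+1)/4 = 12*13/4 = 39.
        Tie groups: |d|=3 (t=3), |d|=4 (t=2), |d|=6 (t=2), |d|=8 (t=3); sum(t^3 - t) = 60.
        Var[W] = n(n+1)(2n+1)/24 - sum(t^3-t)/48 = 3900/24 - 60/48 = 161.25.
        z = (W - E[W]) / sqrt(Var[W]) = (36 - 39) / 12.6984 = -0.2362.
        Two-sided p = 2*Phi(z) = 0.813239.
Step 6: alpha = 0.05. fail to reject H0.

W+ = 42, W- = 36, W = min = 36, p = 0.813239, fail to reject H0.


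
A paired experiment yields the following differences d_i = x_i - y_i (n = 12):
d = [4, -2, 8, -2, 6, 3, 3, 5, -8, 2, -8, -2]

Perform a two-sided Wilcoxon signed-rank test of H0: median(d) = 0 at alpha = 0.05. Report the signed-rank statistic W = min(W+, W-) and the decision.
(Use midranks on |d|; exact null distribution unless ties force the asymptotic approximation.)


Step 1: Drop any zero differences (none here) and take |d_i|.
|d| = [4, 2, 8, 2, 6, 3, 3, 5, 8, 2, 8, 2]
Step 2: Midrank |d_i| (ties get averaged ranks).
ranks: |4|->7, |2|->2.5, |8|->11, |2|->2.5, |6|->9, |3|->5.5, |3|->5.5, |5|->8, |8|->11, |2|->2.5, |8|->11, |2|->2.5
Step 3: Attach original signs; sum ranks with positive sign and with negative sign.
W+ = 7 + 11 + 9 + 5.5 + 5.5 + 8 + 2.5 = 48.5
W- = 2.5 + 2.5 + 11 + 11 + 2.5 = 29.5
(Check: W+ + W- = 78 should equal n(n+1)/2 = 78.)
Step 4: Test statistic W = min(W+, W-) = 29.5.
Step 5: Ties in |d|, so use the tie-corrected normal approximation.
        E[W] = n(n+1)/4 = 12*13/4 = 39.
        Tie groups: |d|=2 (t=4), |d|=3 (t=2), |d|=8 (t=3); sum(t^3 - t) = 90.
        Var[W] = n(n+1)(2n+1)/24 - sum(t^3-t)/48 = 3900/24 - 90/48 = 160.625.
        z = (W - E[W]) / sqrt(Var[W]) = (29.5 - 39) / 12.6738 = -0.7496.
        Two-sided p = 2*Phi(z) = 0.453509.
Step 6: alpha = 0.05. fail to reject H0.

W+ = 48.5, W- = 29.5, W = min = 29.5, p = 0.453509, fail to reject H0.


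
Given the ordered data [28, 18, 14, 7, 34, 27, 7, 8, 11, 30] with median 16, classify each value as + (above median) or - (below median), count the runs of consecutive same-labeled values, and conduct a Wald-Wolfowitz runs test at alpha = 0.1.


Step 1: Compute median = 16; label A = above, B = below.
Labels in order: AABBAABBBA  (n_A = 5, n_B = 5)
Step 2: Count runs R = 5.
Step 3: Under H0 (random ordering), E[R] = 2*n_A*n_B/(n_A+n_B) + 1 = 2*5*5/10 + 1 = 6.0000.
        Var[R] = 2*n_A*n_B*(2*n_A*n_B - n_A - n_B) / ((n_A+n_B)^2 * (n_A+n_B-1)) = 2000/900 = 2.2222.
        SD[R] = 1.4907.
Step 4: Continuity-corrected z = (R + 0.5 - E[R]) / SD[R] = (5 + 0.5 - 6.0000) / 1.4907 = -0.3354.
Step 5: Two-sided p-value via normal approximation = 2*(1 - Phi(|z|)) = 0.737316.
Step 6: alpha = 0.1. fail to reject H0.

R = 5, z = -0.3354, p = 0.737316, fail to reject H0.


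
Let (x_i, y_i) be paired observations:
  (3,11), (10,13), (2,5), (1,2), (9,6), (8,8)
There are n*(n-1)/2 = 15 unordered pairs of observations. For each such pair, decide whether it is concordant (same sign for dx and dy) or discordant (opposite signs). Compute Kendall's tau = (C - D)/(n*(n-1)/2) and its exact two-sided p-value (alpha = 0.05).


Step 1: Enumerate the 15 unordered pairs (i,j) with i<j and classify each by sign(x_j-x_i) * sign(y_j-y_i).
  (1,2):dx=+7,dy=+2->C; (1,3):dx=-1,dy=-6->C; (1,4):dx=-2,dy=-9->C; (1,5):dx=+6,dy=-5->D
  (1,6):dx=+5,dy=-3->D; (2,3):dx=-8,dy=-8->C; (2,4):dx=-9,dy=-11->C; (2,5):dx=-1,dy=-7->C
  (2,6):dx=-2,dy=-5->C; (3,4):dx=-1,dy=-3->C; (3,5):dx=+7,dy=+1->C; (3,6):dx=+6,dy=+3->C
  (4,5):dx=+8,dy=+4->C; (4,6):dx=+7,dy=+6->C; (5,6):dx=-1,dy=+2->D
Step 2: C = 12, D = 3, total pairs = 15.
Step 3: tau = (C - D)/(n(n-1)/2) = (12 - 3)/15 = 0.600000.
Step 4: Exact two-sided p-value (enumerate n! = 720 permutations of y under H0): p = 0.136111.
Step 5: alpha = 0.05. fail to reject H0.

tau_b = 0.6000 (C=12, D=3), p = 0.136111, fail to reject H0.


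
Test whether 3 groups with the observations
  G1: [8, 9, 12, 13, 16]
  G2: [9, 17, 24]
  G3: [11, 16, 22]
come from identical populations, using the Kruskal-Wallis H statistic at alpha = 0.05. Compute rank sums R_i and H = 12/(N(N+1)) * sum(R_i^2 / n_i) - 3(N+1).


Step 1: Combine all N = 11 observations and assign midranks.
sorted (value, group, rank): (8,G1,1), (9,G1,2.5), (9,G2,2.5), (11,G3,4), (12,G1,5), (13,G1,6), (16,G1,7.5), (16,G3,7.5), (17,G2,9), (22,G3,10), (24,G2,11)
Step 2: Sum ranks within each group.
R_1 = 22 (n_1 = 5)
R_2 = 22.5 (n_2 = 3)
R_3 = 21.5 (n_3 = 3)
Step 3: H = 12/(N(N+1)) * sum(R_i^2/n_i) - 3(N+1)
     = 12/(11*12) * (22^2/5 + 22.5^2/3 + 21.5^2/3) - 3*12
     = 0.090909 * 419.633 - 36
     = 2.148485.
Step 4: Ties present; correction factor C = 1 - 12/(11^3 - 11) = 0.990909. Corrected H = 2.148485 / 0.990909 = 2.168196.
Step 5: Under H0, H ~ chi^2(2); p-value = 0.338207.
Step 6: alpha = 0.05. fail to reject H0.

H = 2.1682, df = 2, p = 0.338207, fail to reject H0.


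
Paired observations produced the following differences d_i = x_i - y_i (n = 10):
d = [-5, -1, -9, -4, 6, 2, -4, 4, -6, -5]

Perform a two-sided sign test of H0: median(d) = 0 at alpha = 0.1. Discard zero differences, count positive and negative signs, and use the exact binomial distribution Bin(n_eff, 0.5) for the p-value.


Step 1: Discard zero differences. Original n = 10; n_eff = number of nonzero differences = 10.
Nonzero differences (with sign): -5, -1, -9, -4, +6, +2, -4, +4, -6, -5
Step 2: Count signs: positive = 3, negative = 7.
Step 3: Under H0: P(positive) = 0.5, so the number of positives S ~ Bin(10, 0.5).
Step 4: Two-sided exact p-value = sum of Bin(10,0.5) probabilities at or below the observed probability = 0.343750.
Step 5: alpha = 0.1. fail to reject H0.

n_eff = 10, pos = 3, neg = 7, p = 0.343750, fail to reject H0.


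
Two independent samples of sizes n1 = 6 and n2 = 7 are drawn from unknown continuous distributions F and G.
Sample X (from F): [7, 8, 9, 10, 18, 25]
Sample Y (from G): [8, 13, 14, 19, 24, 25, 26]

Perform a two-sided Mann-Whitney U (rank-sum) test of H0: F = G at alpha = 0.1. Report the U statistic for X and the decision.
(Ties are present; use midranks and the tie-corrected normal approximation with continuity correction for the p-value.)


Step 1: Combine and sort all 13 observations; assign midranks.
sorted (value, group): (7,X), (8,X), (8,Y), (9,X), (10,X), (13,Y), (14,Y), (18,X), (19,Y), (24,Y), (25,X), (25,Y), (26,Y)
ranks: 7->1, 8->2.5, 8->2.5, 9->4, 10->5, 13->6, 14->7, 18->8, 19->9, 24->10, 25->11.5, 25->11.5, 26->13
Step 2: Rank sum for X: R1 = 1 + 2.5 + 4 + 5 + 8 + 11.5 = 32.
Step 3: U_X = R1 - n1(n1+1)/2 = 32 - 6*7/2 = 32 - 21 = 11.
       U_Y = n1*n2 - U_X = 42 - 11 = 31.
Step 4: Ties are present, so use the tie-corrected normal approximation (with continuity correction) for the p-value.
Step 5: p-value = 0.173549; compare to alpha = 0.1. fail to reject H0.

U_X = 11, p = 0.173549, fail to reject H0 at alpha = 0.1.


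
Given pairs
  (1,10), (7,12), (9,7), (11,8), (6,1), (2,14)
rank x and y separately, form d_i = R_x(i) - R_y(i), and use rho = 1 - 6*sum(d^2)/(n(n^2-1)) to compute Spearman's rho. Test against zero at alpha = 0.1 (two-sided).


Step 1: Rank x and y separately (midranks; no ties here).
rank(x): 1->1, 7->4, 9->5, 11->6, 6->3, 2->2
rank(y): 10->4, 12->5, 7->2, 8->3, 1->1, 14->6
Step 2: d_i = R_x(i) - R_y(i); compute d_i^2.
  (1-4)^2=9, (4-5)^2=1, (5-2)^2=9, (6-3)^2=9, (3-1)^2=4, (2-6)^2=16
sum(d^2) = 48.
Step 3: rho = 1 - 6*48 / (6*(6^2 - 1)) = 1 - 288/210 = -0.371429.
Step 4: Under H0, t = rho * sqrt((n-2)/(1-rho^2)) = -0.8001 ~ t(4).
Step 5: Two-sided p-value from the t-distribution with 4 df = 0.468478.
Step 6: alpha = 0.1. fail to reject H0.

rho = -0.3714, p = 0.468478, fail to reject H0 at alpha = 0.1.


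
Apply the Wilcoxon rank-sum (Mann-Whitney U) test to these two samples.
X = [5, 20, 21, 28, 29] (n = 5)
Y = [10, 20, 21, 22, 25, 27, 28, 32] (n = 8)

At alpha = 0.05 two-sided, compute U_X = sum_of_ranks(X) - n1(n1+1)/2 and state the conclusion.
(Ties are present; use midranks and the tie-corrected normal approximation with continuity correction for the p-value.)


Step 1: Combine and sort all 13 observations; assign midranks.
sorted (value, group): (5,X), (10,Y), (20,X), (20,Y), (21,X), (21,Y), (22,Y), (25,Y), (27,Y), (28,X), (28,Y), (29,X), (32,Y)
ranks: 5->1, 10->2, 20->3.5, 20->3.5, 21->5.5, 21->5.5, 22->7, 25->8, 27->9, 28->10.5, 28->10.5, 29->12, 32->13
Step 2: Rank sum for X: R1 = 1 + 3.5 + 5.5 + 10.5 + 12 = 32.5.
Step 3: U_X = R1 - n1(n1+1)/2 = 32.5 - 5*6/2 = 32.5 - 15 = 17.5.
       U_Y = n1*n2 - U_X = 40 - 17.5 = 22.5.
Step 4: Ties are present, so use the tie-corrected normal approximation (with continuity correction) for the p-value.
Step 5: p-value = 0.768770; compare to alpha = 0.05. fail to reject H0.

U_X = 17.5, p = 0.768770, fail to reject H0 at alpha = 0.05.


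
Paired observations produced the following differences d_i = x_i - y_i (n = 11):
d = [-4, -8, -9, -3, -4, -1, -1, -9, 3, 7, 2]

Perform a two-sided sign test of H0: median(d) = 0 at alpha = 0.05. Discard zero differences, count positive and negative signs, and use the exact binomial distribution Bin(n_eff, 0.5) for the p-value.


Step 1: Discard zero differences. Original n = 11; n_eff = number of nonzero differences = 11.
Nonzero differences (with sign): -4, -8, -9, -3, -4, -1, -1, -9, +3, +7, +2
Step 2: Count signs: positive = 3, negative = 8.
Step 3: Under H0: P(positive) = 0.5, so the number of positives S ~ Bin(11, 0.5).
Step 4: Two-sided exact p-value = sum of Bin(11,0.5) probabilities at or below the observed probability = 0.226562.
Step 5: alpha = 0.05. fail to reject H0.

n_eff = 11, pos = 3, neg = 8, p = 0.226562, fail to reject H0.


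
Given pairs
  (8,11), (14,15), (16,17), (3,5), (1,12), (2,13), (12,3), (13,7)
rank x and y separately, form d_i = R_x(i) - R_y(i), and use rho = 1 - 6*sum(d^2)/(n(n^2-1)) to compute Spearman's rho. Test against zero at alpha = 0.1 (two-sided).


Step 1: Rank x and y separately (midranks; no ties here).
rank(x): 8->4, 14->7, 16->8, 3->3, 1->1, 2->2, 12->5, 13->6
rank(y): 11->4, 15->7, 17->8, 5->2, 12->5, 13->6, 3->1, 7->3
Step 2: d_i = R_x(i) - R_y(i); compute d_i^2.
  (4-4)^2=0, (7-7)^2=0, (8-8)^2=0, (3-2)^2=1, (1-5)^2=16, (2-6)^2=16, (5-1)^2=16, (6-3)^2=9
sum(d^2) = 58.
Step 3: rho = 1 - 6*58 / (8*(8^2 - 1)) = 1 - 348/504 = 0.309524.
Step 4: Under H0, t = rho * sqrt((n-2)/(1-rho^2)) = 0.7973 ~ t(6).
Step 5: Two-sided p-value from the t-distribution with 6 df = 0.455645.
Step 6: alpha = 0.1. fail to reject H0.

rho = 0.3095, p = 0.455645, fail to reject H0 at alpha = 0.1.


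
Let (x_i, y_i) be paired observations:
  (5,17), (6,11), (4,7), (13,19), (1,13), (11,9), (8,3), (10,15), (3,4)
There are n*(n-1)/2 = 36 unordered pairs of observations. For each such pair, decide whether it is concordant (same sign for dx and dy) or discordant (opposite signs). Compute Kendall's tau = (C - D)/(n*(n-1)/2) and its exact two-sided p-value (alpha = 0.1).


Step 1: Enumerate the 36 unordered pairs (i,j) with i<j and classify each by sign(x_j-x_i) * sign(y_j-y_i).
  (1,2):dx=+1,dy=-6->D; (1,3):dx=-1,dy=-10->C; (1,4):dx=+8,dy=+2->C; (1,5):dx=-4,dy=-4->C
  (1,6):dx=+6,dy=-8->D; (1,7):dx=+3,dy=-14->D; (1,8):dx=+5,dy=-2->D; (1,9):dx=-2,dy=-13->C
  (2,3):dx=-2,dy=-4->C; (2,4):dx=+7,dy=+8->C; (2,5):dx=-5,dy=+2->D; (2,6):dx=+5,dy=-2->D
  (2,7):dx=+2,dy=-8->D; (2,8):dx=+4,dy=+4->C; (2,9):dx=-3,dy=-7->C; (3,4):dx=+9,dy=+12->C
  (3,5):dx=-3,dy=+6->D; (3,6):dx=+7,dy=+2->C; (3,7):dx=+4,dy=-4->D; (3,8):dx=+6,dy=+8->C
  (3,9):dx=-1,dy=-3->C; (4,5):dx=-12,dy=-6->C; (4,6):dx=-2,dy=-10->C; (4,7):dx=-5,dy=-16->C
  (4,8):dx=-3,dy=-4->C; (4,9):dx=-10,dy=-15->C; (5,6):dx=+10,dy=-4->D; (5,7):dx=+7,dy=-10->D
  (5,8):dx=+9,dy=+2->C; (5,9):dx=+2,dy=-9->D; (6,7):dx=-3,dy=-6->C; (6,8):dx=-1,dy=+6->D
  (6,9):dx=-8,dy=-5->C; (7,8):dx=+2,dy=+12->C; (7,9):dx=-5,dy=+1->D; (8,9):dx=-7,dy=-11->C
Step 2: C = 22, D = 14, total pairs = 36.
Step 3: tau = (C - D)/(n(n-1)/2) = (22 - 14)/36 = 0.222222.
Step 4: Exact two-sided p-value (enumerate n! = 362880 permutations of y under H0): p = 0.476709.
Step 5: alpha = 0.1. fail to reject H0.

tau_b = 0.2222 (C=22, D=14), p = 0.476709, fail to reject H0.


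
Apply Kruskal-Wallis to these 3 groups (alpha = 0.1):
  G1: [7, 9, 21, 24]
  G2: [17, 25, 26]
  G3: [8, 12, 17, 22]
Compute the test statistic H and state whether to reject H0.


Step 1: Combine all N = 11 observations and assign midranks.
sorted (value, group, rank): (7,G1,1), (8,G3,2), (9,G1,3), (12,G3,4), (17,G2,5.5), (17,G3,5.5), (21,G1,7), (22,G3,8), (24,G1,9), (25,G2,10), (26,G2,11)
Step 2: Sum ranks within each group.
R_1 = 20 (n_1 = 4)
R_2 = 26.5 (n_2 = 3)
R_3 = 19.5 (n_3 = 4)
Step 3: H = 12/(N(N+1)) * sum(R_i^2/n_i) - 3(N+1)
     = 12/(11*12) * (20^2/4 + 26.5^2/3 + 19.5^2/4) - 3*12
     = 0.090909 * 429.146 - 36
     = 3.013258.
Step 4: Ties present; correction factor C = 1 - 6/(11^3 - 11) = 0.995455. Corrected H = 3.013258 / 0.995455 = 3.027017.
Step 5: Under H0, H ~ chi^2(2); p-value = 0.220136.
Step 6: alpha = 0.1. fail to reject H0.

H = 3.0270, df = 2, p = 0.220136, fail to reject H0.


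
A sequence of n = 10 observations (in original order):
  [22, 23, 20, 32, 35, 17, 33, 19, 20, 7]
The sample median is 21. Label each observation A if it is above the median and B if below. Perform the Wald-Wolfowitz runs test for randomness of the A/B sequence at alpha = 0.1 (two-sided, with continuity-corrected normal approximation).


Step 1: Compute median = 21; label A = above, B = below.
Labels in order: AABAABABBB  (n_A = 5, n_B = 5)
Step 2: Count runs R = 6.
Step 3: Under H0 (random ordering), E[R] = 2*n_A*n_B/(n_A+n_B) + 1 = 2*5*5/10 + 1 = 6.0000.
        Var[R] = 2*n_A*n_B*(2*n_A*n_B - n_A - n_B) / ((n_A+n_B)^2 * (n_A+n_B-1)) = 2000/900 = 2.2222.
        SD[R] = 1.4907.
Step 4: R = E[R], so z = 0 with no continuity correction.
Step 5: Two-sided p-value via normal approximation = 2*(1 - Phi(|z|)) = 1.000000.
Step 6: alpha = 0.1. fail to reject H0.

R = 6, z = 0.0000, p = 1.000000, fail to reject H0.


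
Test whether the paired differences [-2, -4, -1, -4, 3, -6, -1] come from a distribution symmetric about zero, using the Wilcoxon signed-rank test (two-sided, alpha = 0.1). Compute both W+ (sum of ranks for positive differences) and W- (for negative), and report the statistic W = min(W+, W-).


Step 1: Drop any zero differences (none here) and take |d_i|.
|d| = [2, 4, 1, 4, 3, 6, 1]
Step 2: Midrank |d_i| (ties get averaged ranks).
ranks: |2|->3, |4|->5.5, |1|->1.5, |4|->5.5, |3|->4, |6|->7, |1|->1.5
Step 3: Attach original signs; sum ranks with positive sign and with negative sign.
W+ = 4 = 4
W- = 3 + 5.5 + 1.5 + 5.5 + 7 + 1.5 = 24
(Check: W+ + W- = 28 should equal n(n+1)/2 = 28.)
Step 4: Test statistic W = min(W+, W-) = 4.
Step 5: Ties in |d|, so use the tie-corrected normal approximation.
        E[W] = n(n+1)/4 = 7*8/4 = 14.
        Tie groups: |d|=1 (t=2), |d|=4 (t=2); sum(t^3 - t) = 12.
        Var[W] = n(n+1)(2n+1)/24 - sum(t^3-t)/48 = 840/24 - 12/48 = 34.75.
        z = (W - E[W]) / sqrt(Var[W]) = (4 - 14) / 5.8949 = -1.6964.
        Two-sided p = 2*Phi(z) = 0.089814.
Step 6: alpha = 0.1. reject H0.

W+ = 4, W- = 24, W = min = 4, p = 0.089814, reject H0.


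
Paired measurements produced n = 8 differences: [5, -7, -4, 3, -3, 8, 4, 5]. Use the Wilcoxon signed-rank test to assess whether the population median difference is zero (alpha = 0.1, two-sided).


Step 1: Drop any zero differences (none here) and take |d_i|.
|d| = [5, 7, 4, 3, 3, 8, 4, 5]
Step 2: Midrank |d_i| (ties get averaged ranks).
ranks: |5|->5.5, |7|->7, |4|->3.5, |3|->1.5, |3|->1.5, |8|->8, |4|->3.5, |5|->5.5
Step 3: Attach original signs; sum ranks with positive sign and with negative sign.
W+ = 5.5 + 1.5 + 8 + 3.5 + 5.5 = 24
W- = 7 + 3.5 + 1.5 = 12
(Check: W+ + W- = 36 should equal n(n+1)/2 = 36.)
Step 4: Test statistic W = min(W+, W-) = 12.
Step 5: Ties in |d|, so use the tie-corrected normal approximation.
        E[W] = n(n+1)/4 = 8*9/4 = 18.
        Tie groups: |d|=3 (t=2), |d|=4 (t=2), |d|=5 (t=2); sum(t^3 - t) = 18.
        Var[W] = n(n+1)(2n+1)/24 - sum(t^3-t)/48 = 1224/24 - 18/48 = 50.625.
        z = (W - E[W]) / sqrt(Var[W]) = (12 - 18) / 7.1151 = -0.8433.
        Two-sided p = 2*Phi(z) = 0.399075.
Step 6: alpha = 0.1. fail to reject H0.

W+ = 24, W- = 12, W = min = 12, p = 0.399075, fail to reject H0.


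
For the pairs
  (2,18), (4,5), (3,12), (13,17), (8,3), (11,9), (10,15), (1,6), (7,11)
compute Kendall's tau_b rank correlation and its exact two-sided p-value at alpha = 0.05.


Step 1: Enumerate the 36 unordered pairs (i,j) with i<j and classify each by sign(x_j-x_i) * sign(y_j-y_i).
  (1,2):dx=+2,dy=-13->D; (1,3):dx=+1,dy=-6->D; (1,4):dx=+11,dy=-1->D; (1,5):dx=+6,dy=-15->D
  (1,6):dx=+9,dy=-9->D; (1,7):dx=+8,dy=-3->D; (1,8):dx=-1,dy=-12->C; (1,9):dx=+5,dy=-7->D
  (2,3):dx=-1,dy=+7->D; (2,4):dx=+9,dy=+12->C; (2,5):dx=+4,dy=-2->D; (2,6):dx=+7,dy=+4->C
  (2,7):dx=+6,dy=+10->C; (2,8):dx=-3,dy=+1->D; (2,9):dx=+3,dy=+6->C; (3,4):dx=+10,dy=+5->C
  (3,5):dx=+5,dy=-9->D; (3,6):dx=+8,dy=-3->D; (3,7):dx=+7,dy=+3->C; (3,8):dx=-2,dy=-6->C
  (3,9):dx=+4,dy=-1->D; (4,5):dx=-5,dy=-14->C; (4,6):dx=-2,dy=-8->C; (4,7):dx=-3,dy=-2->C
  (4,8):dx=-12,dy=-11->C; (4,9):dx=-6,dy=-6->C; (5,6):dx=+3,dy=+6->C; (5,7):dx=+2,dy=+12->C
  (5,8):dx=-7,dy=+3->D; (5,9):dx=-1,dy=+8->D; (6,7):dx=-1,dy=+6->D; (6,8):dx=-10,dy=-3->C
  (6,9):dx=-4,dy=+2->D; (7,8):dx=-9,dy=-9->C; (7,9):dx=-3,dy=-4->C; (8,9):dx=+6,dy=+5->C
Step 2: C = 19, D = 17, total pairs = 36.
Step 3: tau = (C - D)/(n(n-1)/2) = (19 - 17)/36 = 0.055556.
Step 4: Exact two-sided p-value (enumerate n! = 362880 permutations of y under H0): p = 0.919455.
Step 5: alpha = 0.05. fail to reject H0.

tau_b = 0.0556 (C=19, D=17), p = 0.919455, fail to reject H0.


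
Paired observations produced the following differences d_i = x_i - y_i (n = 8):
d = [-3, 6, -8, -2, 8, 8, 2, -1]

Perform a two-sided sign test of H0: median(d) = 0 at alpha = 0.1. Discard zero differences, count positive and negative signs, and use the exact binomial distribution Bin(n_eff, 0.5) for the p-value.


Step 1: Discard zero differences. Original n = 8; n_eff = number of nonzero differences = 8.
Nonzero differences (with sign): -3, +6, -8, -2, +8, +8, +2, -1
Step 2: Count signs: positive = 4, negative = 4.
Step 3: Under H0: P(positive) = 0.5, so the number of positives S ~ Bin(8, 0.5).
Step 4: Two-sided exact p-value = sum of Bin(8,0.5) probabilities at or below the observed probability = 1.000000.
Step 5: alpha = 0.1. fail to reject H0.

n_eff = 8, pos = 4, neg = 4, p = 1.000000, fail to reject H0.


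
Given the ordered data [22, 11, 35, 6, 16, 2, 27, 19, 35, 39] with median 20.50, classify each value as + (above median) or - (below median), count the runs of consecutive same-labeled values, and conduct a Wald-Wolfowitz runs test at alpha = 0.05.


Step 1: Compute median = 20.50; label A = above, B = below.
Labels in order: ABABBBABAA  (n_A = 5, n_B = 5)
Step 2: Count runs R = 7.
Step 3: Under H0 (random ordering), E[R] = 2*n_A*n_B/(n_A+n_B) + 1 = 2*5*5/10 + 1 = 6.0000.
        Var[R] = 2*n_A*n_B*(2*n_A*n_B - n_A - n_B) / ((n_A+n_B)^2 * (n_A+n_B-1)) = 2000/900 = 2.2222.
        SD[R] = 1.4907.
Step 4: Continuity-corrected z = (R - 0.5 - E[R]) / SD[R] = (7 - 0.5 - 6.0000) / 1.4907 = 0.3354.
Step 5: Two-sided p-value via normal approximation = 2*(1 - Phi(|z|)) = 0.737316.
Step 6: alpha = 0.05. fail to reject H0.

R = 7, z = 0.3354, p = 0.737316, fail to reject H0.


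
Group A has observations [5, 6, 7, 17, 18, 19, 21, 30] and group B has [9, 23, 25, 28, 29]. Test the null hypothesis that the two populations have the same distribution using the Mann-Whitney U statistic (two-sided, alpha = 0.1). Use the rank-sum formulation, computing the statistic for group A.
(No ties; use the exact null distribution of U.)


Step 1: Combine and sort all 13 observations; assign midranks.
sorted (value, group): (5,X), (6,X), (7,X), (9,Y), (17,X), (18,X), (19,X), (21,X), (23,Y), (25,Y), (28,Y), (29,Y), (30,X)
ranks: 5->1, 6->2, 7->3, 9->4, 17->5, 18->6, 19->7, 21->8, 23->9, 25->10, 28->11, 29->12, 30->13
Step 2: Rank sum for X: R1 = 1 + 2 + 3 + 5 + 6 + 7 + 8 + 13 = 45.
Step 3: U_X = R1 - n1(n1+1)/2 = 45 - 8*9/2 = 45 - 36 = 9.
       U_Y = n1*n2 - U_X = 40 - 9 = 31.
Step 4: No ties, so the exact null distribution of U (based on enumerating the C(13,8) = 1287 equally likely rank assignments) gives the two-sided p-value.
Step 5: p-value = 0.127428; compare to alpha = 0.1. fail to reject H0.

U_X = 9, p = 0.127428, fail to reject H0 at alpha = 0.1.


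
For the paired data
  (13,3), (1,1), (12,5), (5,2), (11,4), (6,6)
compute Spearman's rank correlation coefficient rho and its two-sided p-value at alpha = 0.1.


Step 1: Rank x and y separately (midranks; no ties here).
rank(x): 13->6, 1->1, 12->5, 5->2, 11->4, 6->3
rank(y): 3->3, 1->1, 5->5, 2->2, 4->4, 6->6
Step 2: d_i = R_x(i) - R_y(i); compute d_i^2.
  (6-3)^2=9, (1-1)^2=0, (5-5)^2=0, (2-2)^2=0, (4-4)^2=0, (3-6)^2=9
sum(d^2) = 18.
Step 3: rho = 1 - 6*18 / (6*(6^2 - 1)) = 1 - 108/210 = 0.485714.
Step 4: Under H0, t = rho * sqrt((n-2)/(1-rho^2)) = 1.1113 ~ t(4).
Step 5: Two-sided p-value from the t-distribution with 4 df = 0.328723.
Step 6: alpha = 0.1. fail to reject H0.

rho = 0.4857, p = 0.328723, fail to reject H0 at alpha = 0.1.


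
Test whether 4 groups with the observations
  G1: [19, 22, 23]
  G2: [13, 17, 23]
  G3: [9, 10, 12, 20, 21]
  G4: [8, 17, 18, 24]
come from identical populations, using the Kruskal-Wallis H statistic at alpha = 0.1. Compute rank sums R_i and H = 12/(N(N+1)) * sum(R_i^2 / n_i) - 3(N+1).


Step 1: Combine all N = 15 observations and assign midranks.
sorted (value, group, rank): (8,G4,1), (9,G3,2), (10,G3,3), (12,G3,4), (13,G2,5), (17,G2,6.5), (17,G4,6.5), (18,G4,8), (19,G1,9), (20,G3,10), (21,G3,11), (22,G1,12), (23,G1,13.5), (23,G2,13.5), (24,G4,15)
Step 2: Sum ranks within each group.
R_1 = 34.5 (n_1 = 3)
R_2 = 25 (n_2 = 3)
R_3 = 30 (n_3 = 5)
R_4 = 30.5 (n_4 = 4)
Step 3: H = 12/(N(N+1)) * sum(R_i^2/n_i) - 3(N+1)
     = 12/(15*16) * (34.5^2/3 + 25^2/3 + 30^2/5 + 30.5^2/4) - 3*16
     = 0.050000 * 1017.65 - 48
     = 2.882292.
Step 4: Ties present; correction factor C = 1 - 12/(15^3 - 15) = 0.996429. Corrected H = 2.882292 / 0.996429 = 2.892622.
Step 5: Under H0, H ~ chi^2(3); p-value = 0.408479.
Step 6: alpha = 0.1. fail to reject H0.

H = 2.8926, df = 3, p = 0.408479, fail to reject H0.
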